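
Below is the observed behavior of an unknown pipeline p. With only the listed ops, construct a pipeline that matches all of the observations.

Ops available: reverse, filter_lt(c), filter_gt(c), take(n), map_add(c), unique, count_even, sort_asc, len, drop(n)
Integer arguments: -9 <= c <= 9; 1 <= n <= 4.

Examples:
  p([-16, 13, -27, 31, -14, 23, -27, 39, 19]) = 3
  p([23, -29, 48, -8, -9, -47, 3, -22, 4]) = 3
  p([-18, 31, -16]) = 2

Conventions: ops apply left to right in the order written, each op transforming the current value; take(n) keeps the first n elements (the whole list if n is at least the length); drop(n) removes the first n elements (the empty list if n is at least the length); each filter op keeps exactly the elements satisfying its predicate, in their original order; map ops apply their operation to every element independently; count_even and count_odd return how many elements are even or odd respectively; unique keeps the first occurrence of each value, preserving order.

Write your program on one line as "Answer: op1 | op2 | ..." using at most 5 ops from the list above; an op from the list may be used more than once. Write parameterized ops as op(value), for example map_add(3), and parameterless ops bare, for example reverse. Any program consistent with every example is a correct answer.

unique | filter_lt(2) | take(3) | len

Check, running the answer program on each example:
  [-16, 13, -27, 31, -14, 23, -27, 39, 19] -> [-16, 13, -27, 31, -14, 23, 39, 19] -> [-16, -27, -14] -> [-16, -27, -14] -> 3
  [23, -29, 48, -8, -9, -47, 3, -22, 4] -> [23, -29, 48, -8, -9, -47, 3, -22, 4] -> [-29, -8, -9, -47, -22] -> [-29, -8, -9] -> 3
  [-18, 31, -16] -> [-18, 31, -16] -> [-18, -16] -> [-18, -16] -> 2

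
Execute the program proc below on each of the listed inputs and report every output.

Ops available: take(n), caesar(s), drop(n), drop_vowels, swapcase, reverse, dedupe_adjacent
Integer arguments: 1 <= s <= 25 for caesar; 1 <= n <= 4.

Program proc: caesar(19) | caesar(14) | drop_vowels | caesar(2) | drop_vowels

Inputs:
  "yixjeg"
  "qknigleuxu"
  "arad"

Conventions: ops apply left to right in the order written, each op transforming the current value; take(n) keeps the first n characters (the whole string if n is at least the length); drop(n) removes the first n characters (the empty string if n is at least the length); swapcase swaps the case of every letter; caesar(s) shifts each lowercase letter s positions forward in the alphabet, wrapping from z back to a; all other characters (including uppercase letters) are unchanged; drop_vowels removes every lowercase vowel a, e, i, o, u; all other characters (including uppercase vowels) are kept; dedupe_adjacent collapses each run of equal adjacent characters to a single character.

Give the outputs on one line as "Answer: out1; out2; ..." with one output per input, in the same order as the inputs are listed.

Execution, op by op:
  "yixjeg" -> "rbqcxz" -> "fpeqln" -> "fpqln" -> "hrsnp" -> "hrsnp"
  "qknigleuxu" -> "jdgbzexnqn" -> "xrupnslbeb" -> "xrpnslbb" -> "ztrpundd" -> "ztrpndd"
  "arad" -> "tktw" -> "hyhk" -> "hyhk" -> "jajm" -> "jjm"

"hrsnp"; "ztrpndd"; "jjm"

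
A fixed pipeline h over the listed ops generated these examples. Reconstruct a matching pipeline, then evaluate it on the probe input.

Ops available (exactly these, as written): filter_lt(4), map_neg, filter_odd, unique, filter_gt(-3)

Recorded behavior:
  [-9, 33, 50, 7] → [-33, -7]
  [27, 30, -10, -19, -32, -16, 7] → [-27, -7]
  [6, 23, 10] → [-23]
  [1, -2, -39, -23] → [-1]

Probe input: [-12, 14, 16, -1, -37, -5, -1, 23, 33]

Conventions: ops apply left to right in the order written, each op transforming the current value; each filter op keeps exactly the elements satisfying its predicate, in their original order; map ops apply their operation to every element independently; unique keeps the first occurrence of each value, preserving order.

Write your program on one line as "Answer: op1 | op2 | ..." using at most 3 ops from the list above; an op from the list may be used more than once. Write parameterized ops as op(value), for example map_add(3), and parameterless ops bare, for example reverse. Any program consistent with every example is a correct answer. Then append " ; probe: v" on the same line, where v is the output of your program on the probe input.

filter_gt(-3) | filter_odd | map_neg ; probe: [1, 1, -23, -33]

Check, running the answer program on each example:
  [-9, 33, 50, 7] -> [33, 50, 7] -> [33, 7] -> [-33, -7]
  [27, 30, -10, -19, -32, -16, 7] -> [27, 30, 7] -> [27, 7] -> [-27, -7]
  [6, 23, 10] -> [6, 23, 10] -> [23] -> [-23]
  [1, -2, -39, -23] -> [1, -2] -> [1] -> [-1]
  probe: [-12, 14, 16, -1, -37, -5, -1, 23, 33] -> [14, 16, -1, -1, 23, 33] -> [-1, -1, 23, 33] -> [1, 1, -23, -33]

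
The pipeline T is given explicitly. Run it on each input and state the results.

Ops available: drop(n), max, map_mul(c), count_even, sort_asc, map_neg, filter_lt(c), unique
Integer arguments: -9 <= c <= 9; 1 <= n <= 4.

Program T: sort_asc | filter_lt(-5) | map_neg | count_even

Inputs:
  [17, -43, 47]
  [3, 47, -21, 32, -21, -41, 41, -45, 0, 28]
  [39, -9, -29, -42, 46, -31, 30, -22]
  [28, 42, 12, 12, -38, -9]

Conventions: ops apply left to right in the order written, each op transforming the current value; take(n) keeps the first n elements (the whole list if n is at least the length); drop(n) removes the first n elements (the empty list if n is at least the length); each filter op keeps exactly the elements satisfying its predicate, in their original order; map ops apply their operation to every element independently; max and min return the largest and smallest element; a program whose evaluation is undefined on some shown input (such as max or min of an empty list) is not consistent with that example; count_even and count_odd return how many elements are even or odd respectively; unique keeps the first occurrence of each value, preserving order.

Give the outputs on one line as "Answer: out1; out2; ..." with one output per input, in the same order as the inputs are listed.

Execution, op by op:
  [17, -43, 47] -> [-43, 17, 47] -> [-43] -> [43] -> 0
  [3, 47, -21, 32, -21, -41, 41, -45, 0, 28] -> [-45, -41, -21, -21, 0, 3, 28, 32, 41, 47] -> [-45, -41, -21, -21] -> [45, 41, 21, 21] -> 0
  [39, -9, -29, -42, 46, -31, 30, -22] -> [-42, -31, -29, -22, -9, 30, 39, 46] -> [-42, -31, -29, -22, -9] -> [42, 31, 29, 22, 9] -> 2
  [28, 42, 12, 12, -38, -9] -> [-38, -9, 12, 12, 28, 42] -> [-38, -9] -> [38, 9] -> 1

0; 0; 2; 1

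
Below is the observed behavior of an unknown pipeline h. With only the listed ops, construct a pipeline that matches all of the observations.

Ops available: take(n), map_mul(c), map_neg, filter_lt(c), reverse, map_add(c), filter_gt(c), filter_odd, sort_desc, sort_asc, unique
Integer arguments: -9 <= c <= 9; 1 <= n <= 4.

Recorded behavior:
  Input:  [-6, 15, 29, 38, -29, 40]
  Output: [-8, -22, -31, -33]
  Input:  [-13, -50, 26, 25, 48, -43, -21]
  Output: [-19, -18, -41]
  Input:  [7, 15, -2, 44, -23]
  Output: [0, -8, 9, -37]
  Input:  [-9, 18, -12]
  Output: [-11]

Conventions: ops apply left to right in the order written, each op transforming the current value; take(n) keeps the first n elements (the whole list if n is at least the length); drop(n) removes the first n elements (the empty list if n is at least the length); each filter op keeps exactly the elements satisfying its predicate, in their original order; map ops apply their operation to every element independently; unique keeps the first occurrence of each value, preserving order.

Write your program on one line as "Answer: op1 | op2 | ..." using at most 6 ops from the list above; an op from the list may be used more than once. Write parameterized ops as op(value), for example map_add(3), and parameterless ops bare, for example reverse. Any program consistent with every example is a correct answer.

map_neg | reverse | filter_lt(4) | reverse | map_add(7)

Check, running the answer program on each example:
  [-6, 15, 29, 38, -29, 40] -> [6, -15, -29, -38, 29, -40] -> [-40, 29, -38, -29, -15, 6] -> [-40, -38, -29, -15] -> [-15, -29, -38, -40] -> [-8, -22, -31, -33]
  [-13, -50, 26, 25, 48, -43, -21] -> [13, 50, -26, -25, -48, 43, 21] -> [21, 43, -48, -25, -26, 50, 13] -> [-48, -25, -26] -> [-26, -25, -48] -> [-19, -18, -41]
  [7, 15, -2, 44, -23] -> [-7, -15, 2, -44, 23] -> [23, -44, 2, -15, -7] -> [-44, 2, -15, -7] -> [-7, -15, 2, -44] -> [0, -8, 9, -37]
  [-9, 18, -12] -> [9, -18, 12] -> [12, -18, 9] -> [-18] -> [-18] -> [-11]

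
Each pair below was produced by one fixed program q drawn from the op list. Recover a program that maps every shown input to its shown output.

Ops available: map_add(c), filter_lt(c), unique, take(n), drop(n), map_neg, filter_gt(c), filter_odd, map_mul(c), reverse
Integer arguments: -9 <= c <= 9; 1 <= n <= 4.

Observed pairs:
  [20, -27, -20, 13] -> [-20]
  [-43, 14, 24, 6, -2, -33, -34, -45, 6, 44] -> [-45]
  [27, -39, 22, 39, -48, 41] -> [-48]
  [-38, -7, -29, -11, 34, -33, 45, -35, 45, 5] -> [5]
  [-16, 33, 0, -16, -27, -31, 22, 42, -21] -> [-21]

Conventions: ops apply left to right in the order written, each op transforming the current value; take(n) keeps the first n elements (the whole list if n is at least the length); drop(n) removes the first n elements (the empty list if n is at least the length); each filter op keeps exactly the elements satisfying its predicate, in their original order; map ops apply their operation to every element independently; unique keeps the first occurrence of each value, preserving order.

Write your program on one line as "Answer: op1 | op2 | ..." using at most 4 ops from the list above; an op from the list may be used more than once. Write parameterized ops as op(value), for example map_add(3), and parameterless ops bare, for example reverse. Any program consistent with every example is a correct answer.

reverse | filter_lt(6) | take(1)

Check, running the answer program on each example:
  [20, -27, -20, 13] -> [13, -20, -27, 20] -> [-20, -27] -> [-20]
  [-43, 14, 24, 6, -2, -33, -34, -45, 6, 44] -> [44, 6, -45, -34, -33, -2, 6, 24, 14, -43] -> [-45, -34, -33, -2, -43] -> [-45]
  [27, -39, 22, 39, -48, 41] -> [41, -48, 39, 22, -39, 27] -> [-48, -39] -> [-48]
  [-38, -7, -29, -11, 34, -33, 45, -35, 45, 5] -> [5, 45, -35, 45, -33, 34, -11, -29, -7, -38] -> [5, -35, -33, -11, -29, -7, -38] -> [5]
  [-16, 33, 0, -16, -27, -31, 22, 42, -21] -> [-21, 42, 22, -31, -27, -16, 0, 33, -16] -> [-21, -31, -27, -16, 0, -16] -> [-21]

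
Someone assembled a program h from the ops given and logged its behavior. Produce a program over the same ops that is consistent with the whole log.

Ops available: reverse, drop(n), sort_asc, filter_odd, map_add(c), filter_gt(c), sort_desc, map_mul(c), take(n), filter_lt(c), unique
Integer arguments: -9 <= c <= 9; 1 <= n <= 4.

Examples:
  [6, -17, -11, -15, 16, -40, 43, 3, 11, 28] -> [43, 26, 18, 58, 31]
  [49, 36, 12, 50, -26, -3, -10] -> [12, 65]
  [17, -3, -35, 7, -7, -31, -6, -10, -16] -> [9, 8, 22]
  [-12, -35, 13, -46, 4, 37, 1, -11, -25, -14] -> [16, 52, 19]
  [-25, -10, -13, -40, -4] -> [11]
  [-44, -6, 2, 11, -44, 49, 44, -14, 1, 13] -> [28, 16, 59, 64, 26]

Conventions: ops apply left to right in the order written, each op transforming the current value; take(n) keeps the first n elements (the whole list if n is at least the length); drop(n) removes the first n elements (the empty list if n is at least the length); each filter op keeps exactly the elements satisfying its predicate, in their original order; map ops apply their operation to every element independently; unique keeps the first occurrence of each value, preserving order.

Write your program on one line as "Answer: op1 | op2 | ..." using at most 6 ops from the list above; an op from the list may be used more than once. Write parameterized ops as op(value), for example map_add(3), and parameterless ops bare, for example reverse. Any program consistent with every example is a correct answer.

map_add(9) | map_add(6) | drop(3) | filter_gt(-1) | reverse | filter_gt(5)

Check, running the answer program on each example:
  [6, -17, -11, -15, 16, -40, 43, 3, 11, 28] -> [15, -8, -2, -6, 25, -31, 52, 12, 20, 37] -> [21, -2, 4, 0, 31, -25, 58, 18, 26, 43] -> [0, 31, -25, 58, 18, 26, 43] -> [0, 31, 58, 18, 26, 43] -> [43, 26, 18, 58, 31, 0] -> [43, 26, 18, 58, 31]
  [49, 36, 12, 50, -26, -3, -10] -> [58, 45, 21, 59, -17, 6, -1] -> [64, 51, 27, 65, -11, 12, 5] -> [65, -11, 12, 5] -> [65, 12, 5] -> [5, 12, 65] -> [12, 65]
  [17, -3, -35, 7, -7, -31, -6, -10, -16] -> [26, 6, -26, 16, 2, -22, 3, -1, -7] -> [32, 12, -20, 22, 8, -16, 9, 5, -1] -> [22, 8, -16, 9, 5, -1] -> [22, 8, 9, 5] -> [5, 9, 8, 22] -> [9, 8, 22]
  [-12, -35, 13, -46, 4, 37, 1, -11, -25, -14] -> [-3, -26, 22, -37, 13, 46, 10, -2, -16, -5] -> [3, -20, 28, -31, 19, 52, 16, 4, -10, 1] -> [-31, 19, 52, 16, 4, -10, 1] -> [19, 52, 16, 4, 1] -> [1, 4, 16, 52, 19] -> [16, 52, 19]
  [-25, -10, -13, -40, -4] -> [-16, -1, -4, -31, 5] -> [-10, 5, 2, -25, 11] -> [-25, 11] -> [11] -> [11] -> [11]
  [-44, -6, 2, 11, -44, 49, 44, -14, 1, 13] -> [-35, 3, 11, 20, -35, 58, 53, -5, 10, 22] -> [-29, 9, 17, 26, -29, 64, 59, 1, 16, 28] -> [26, -29, 64, 59, 1, 16, 28] -> [26, 64, 59, 1, 16, 28] -> [28, 16, 1, 59, 64, 26] -> [28, 16, 59, 64, 26]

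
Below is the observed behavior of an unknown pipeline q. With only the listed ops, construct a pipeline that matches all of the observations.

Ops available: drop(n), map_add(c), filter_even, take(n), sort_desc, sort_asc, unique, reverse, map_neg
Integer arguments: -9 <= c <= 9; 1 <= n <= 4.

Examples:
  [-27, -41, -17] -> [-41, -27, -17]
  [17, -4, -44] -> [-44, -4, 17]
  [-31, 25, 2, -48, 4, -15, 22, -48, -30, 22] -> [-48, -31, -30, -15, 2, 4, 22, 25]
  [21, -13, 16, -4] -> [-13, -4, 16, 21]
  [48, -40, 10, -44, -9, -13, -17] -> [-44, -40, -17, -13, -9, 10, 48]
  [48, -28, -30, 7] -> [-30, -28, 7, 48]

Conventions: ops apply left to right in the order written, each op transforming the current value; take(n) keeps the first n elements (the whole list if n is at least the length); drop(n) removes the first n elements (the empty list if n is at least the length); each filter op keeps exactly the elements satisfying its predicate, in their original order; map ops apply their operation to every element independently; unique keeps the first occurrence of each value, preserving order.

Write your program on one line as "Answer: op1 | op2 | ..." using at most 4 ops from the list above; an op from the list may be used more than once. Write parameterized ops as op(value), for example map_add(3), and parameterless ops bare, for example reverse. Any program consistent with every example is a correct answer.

unique | reverse | sort_asc

Check, running the answer program on each example:
  [-27, -41, -17] -> [-27, -41, -17] -> [-17, -41, -27] -> [-41, -27, -17]
  [17, -4, -44] -> [17, -4, -44] -> [-44, -4, 17] -> [-44, -4, 17]
  [-31, 25, 2, -48, 4, -15, 22, -48, -30, 22] -> [-31, 25, 2, -48, 4, -15, 22, -30] -> [-30, 22, -15, 4, -48, 2, 25, -31] -> [-48, -31, -30, -15, 2, 4, 22, 25]
  [21, -13, 16, -4] -> [21, -13, 16, -4] -> [-4, 16, -13, 21] -> [-13, -4, 16, 21]
  [48, -40, 10, -44, -9, -13, -17] -> [48, -40, 10, -44, -9, -13, -17] -> [-17, -13, -9, -44, 10, -40, 48] -> [-44, -40, -17, -13, -9, 10, 48]
  [48, -28, -30, 7] -> [48, -28, -30, 7] -> [7, -30, -28, 48] -> [-30, -28, 7, 48]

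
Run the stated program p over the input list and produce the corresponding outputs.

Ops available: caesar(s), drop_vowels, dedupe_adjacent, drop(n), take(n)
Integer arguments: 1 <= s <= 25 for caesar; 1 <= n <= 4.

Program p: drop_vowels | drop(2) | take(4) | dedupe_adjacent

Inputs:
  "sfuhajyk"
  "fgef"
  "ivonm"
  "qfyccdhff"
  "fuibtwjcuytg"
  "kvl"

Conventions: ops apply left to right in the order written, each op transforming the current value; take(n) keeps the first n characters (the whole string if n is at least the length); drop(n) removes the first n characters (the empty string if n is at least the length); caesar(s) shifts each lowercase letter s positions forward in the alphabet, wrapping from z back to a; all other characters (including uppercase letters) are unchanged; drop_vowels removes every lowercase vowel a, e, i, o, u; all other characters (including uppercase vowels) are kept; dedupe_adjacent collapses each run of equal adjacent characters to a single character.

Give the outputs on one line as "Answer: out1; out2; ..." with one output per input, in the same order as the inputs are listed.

"hjyk"; "f"; "m"; "ycd"; "twjc"; "l"

Execution, op by op:
  "sfuhajyk" -> "sfhjyk" -> "hjyk" -> "hjyk" -> "hjyk"
  "fgef" -> "fgf" -> "f" -> "f" -> "f"
  "ivonm" -> "vnm" -> "m" -> "m" -> "m"
  "qfyccdhff" -> "qfyccdhff" -> "yccdhff" -> "yccd" -> "ycd"
  "fuibtwjcuytg" -> "fbtwjcytg" -> "twjcytg" -> "twjc" -> "twjc"
  "kvl" -> "kvl" -> "l" -> "l" -> "l"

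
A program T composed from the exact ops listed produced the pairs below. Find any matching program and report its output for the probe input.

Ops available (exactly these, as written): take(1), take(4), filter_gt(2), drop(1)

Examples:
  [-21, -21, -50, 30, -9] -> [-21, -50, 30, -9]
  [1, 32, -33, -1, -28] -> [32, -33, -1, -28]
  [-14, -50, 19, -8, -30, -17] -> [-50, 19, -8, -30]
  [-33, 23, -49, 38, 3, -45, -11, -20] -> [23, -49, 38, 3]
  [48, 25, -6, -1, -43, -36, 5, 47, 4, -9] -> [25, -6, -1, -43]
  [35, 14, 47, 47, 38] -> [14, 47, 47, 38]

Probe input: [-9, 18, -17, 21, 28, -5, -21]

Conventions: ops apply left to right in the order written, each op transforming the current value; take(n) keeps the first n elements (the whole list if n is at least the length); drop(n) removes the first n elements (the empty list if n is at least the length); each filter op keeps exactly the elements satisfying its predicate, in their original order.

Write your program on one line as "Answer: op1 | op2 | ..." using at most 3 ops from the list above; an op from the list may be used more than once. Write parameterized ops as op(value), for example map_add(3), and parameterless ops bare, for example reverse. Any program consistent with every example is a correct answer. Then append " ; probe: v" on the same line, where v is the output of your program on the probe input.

drop(1) | take(4) ; probe: [18, -17, 21, 28]

Check, running the answer program on each example:
  [-21, -21, -50, 30, -9] -> [-21, -50, 30, -9] -> [-21, -50, 30, -9]
  [1, 32, -33, -1, -28] -> [32, -33, -1, -28] -> [32, -33, -1, -28]
  [-14, -50, 19, -8, -30, -17] -> [-50, 19, -8, -30, -17] -> [-50, 19, -8, -30]
  [-33, 23, -49, 38, 3, -45, -11, -20] -> [23, -49, 38, 3, -45, -11, -20] -> [23, -49, 38, 3]
  [48, 25, -6, -1, -43, -36, 5, 47, 4, -9] -> [25, -6, -1, -43, -36, 5, 47, 4, -9] -> [25, -6, -1, -43]
  [35, 14, 47, 47, 38] -> [14, 47, 47, 38] -> [14, 47, 47, 38]
  probe: [-9, 18, -17, 21, 28, -5, -21] -> [18, -17, 21, 28, -5, -21] -> [18, -17, 21, 28]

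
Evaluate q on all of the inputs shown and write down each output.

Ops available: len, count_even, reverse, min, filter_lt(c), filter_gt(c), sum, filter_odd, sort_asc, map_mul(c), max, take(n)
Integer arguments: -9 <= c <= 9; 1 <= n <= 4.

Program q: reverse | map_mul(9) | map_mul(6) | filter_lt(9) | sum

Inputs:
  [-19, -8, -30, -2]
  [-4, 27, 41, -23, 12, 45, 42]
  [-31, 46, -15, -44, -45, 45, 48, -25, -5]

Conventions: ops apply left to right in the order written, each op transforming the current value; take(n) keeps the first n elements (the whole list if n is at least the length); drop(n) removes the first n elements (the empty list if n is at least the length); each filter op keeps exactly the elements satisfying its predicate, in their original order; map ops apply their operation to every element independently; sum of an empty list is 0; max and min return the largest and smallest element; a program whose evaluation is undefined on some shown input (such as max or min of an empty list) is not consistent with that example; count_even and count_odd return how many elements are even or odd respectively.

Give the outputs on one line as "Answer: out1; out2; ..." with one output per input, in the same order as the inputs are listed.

Execution, op by op:
  [-19, -8, -30, -2] -> [-2, -30, -8, -19] -> [-18, -270, -72, -171] -> [-108, -1620, -432, -1026] -> [-108, -1620, -432, -1026] -> -3186
  [-4, 27, 41, -23, 12, 45, 42] -> [42, 45, 12, -23, 41, 27, -4] -> [378, 405, 108, -207, 369, 243, -36] -> [2268, 2430, 648, -1242, 2214, 1458, -216] -> [-1242, -216] -> -1458
  [-31, 46, -15, -44, -45, 45, 48, -25, -5] -> [-5, -25, 48, 45, -45, -44, -15, 46, -31] -> [-45, -225, 432, 405, -405, -396, -135, 414, -279] -> [-270, -1350, 2592, 2430, -2430, -2376, -810, 2484, -1674] -> [-270, -1350, -2430, -2376, -810, -1674] -> -8910

-3186; -1458; -8910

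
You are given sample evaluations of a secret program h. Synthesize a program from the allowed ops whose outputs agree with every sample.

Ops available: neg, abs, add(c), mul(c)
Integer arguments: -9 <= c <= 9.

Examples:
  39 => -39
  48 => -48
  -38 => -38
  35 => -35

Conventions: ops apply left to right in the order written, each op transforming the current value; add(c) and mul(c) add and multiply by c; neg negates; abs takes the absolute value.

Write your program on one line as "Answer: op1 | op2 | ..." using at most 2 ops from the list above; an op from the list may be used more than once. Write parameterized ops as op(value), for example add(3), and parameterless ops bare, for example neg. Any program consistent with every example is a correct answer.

abs | neg

Check, running the answer program on each example:
  39 -> 39 -> -39
  48 -> 48 -> -48
  -38 -> 38 -> -38
  35 -> 35 -> -35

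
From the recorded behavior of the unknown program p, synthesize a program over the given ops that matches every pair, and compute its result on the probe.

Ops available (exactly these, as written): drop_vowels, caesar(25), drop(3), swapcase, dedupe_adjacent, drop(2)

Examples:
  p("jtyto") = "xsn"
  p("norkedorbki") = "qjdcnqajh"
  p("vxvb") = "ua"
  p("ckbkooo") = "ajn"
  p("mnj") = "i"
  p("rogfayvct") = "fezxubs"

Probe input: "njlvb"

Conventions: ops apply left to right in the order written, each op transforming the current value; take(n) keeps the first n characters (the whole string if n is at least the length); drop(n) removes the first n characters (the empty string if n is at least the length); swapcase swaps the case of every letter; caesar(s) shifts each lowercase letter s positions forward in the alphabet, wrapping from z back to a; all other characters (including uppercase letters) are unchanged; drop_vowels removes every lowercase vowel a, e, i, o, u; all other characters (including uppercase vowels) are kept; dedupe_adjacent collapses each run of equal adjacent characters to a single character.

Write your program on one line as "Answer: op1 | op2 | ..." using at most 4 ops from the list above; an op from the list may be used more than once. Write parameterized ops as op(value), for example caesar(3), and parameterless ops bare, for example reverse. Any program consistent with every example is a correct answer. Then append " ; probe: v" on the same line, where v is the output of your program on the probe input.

dedupe_adjacent | caesar(25) | drop(2) ; probe: "kua"

Check, running the answer program on each example:
  "jtyto" -> "jtyto" -> "isxsn" -> "xsn"
  "norkedorbki" -> "norkedorbki" -> "mnqjdcnqajh" -> "qjdcnqajh"
  "vxvb" -> "vxvb" -> "uwua" -> "ua"
  "ckbkooo" -> "ckbko" -> "bjajn" -> "ajn"
  "mnj" -> "mnj" -> "lmi" -> "i"
  "rogfayvct" -> "rogfayvct" -> "qnfezxubs" -> "fezxubs"
  probe: "njlvb" -> "njlvb" -> "mikua" -> "kua"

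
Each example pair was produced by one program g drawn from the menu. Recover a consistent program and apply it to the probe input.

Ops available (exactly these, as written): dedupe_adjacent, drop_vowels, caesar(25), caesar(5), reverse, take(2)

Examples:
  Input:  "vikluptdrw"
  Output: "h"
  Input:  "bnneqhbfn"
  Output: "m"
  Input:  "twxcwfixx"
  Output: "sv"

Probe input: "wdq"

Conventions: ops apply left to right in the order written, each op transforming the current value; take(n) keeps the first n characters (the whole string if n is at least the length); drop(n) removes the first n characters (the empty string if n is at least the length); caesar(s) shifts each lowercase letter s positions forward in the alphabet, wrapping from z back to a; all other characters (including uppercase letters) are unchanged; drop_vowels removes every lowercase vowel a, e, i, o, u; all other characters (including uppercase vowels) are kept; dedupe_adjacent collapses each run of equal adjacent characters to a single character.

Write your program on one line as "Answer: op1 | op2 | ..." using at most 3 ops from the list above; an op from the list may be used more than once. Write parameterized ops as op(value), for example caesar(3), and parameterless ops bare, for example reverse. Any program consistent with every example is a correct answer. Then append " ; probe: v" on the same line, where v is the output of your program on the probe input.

caesar(25) | take(2) | drop_vowels ; probe: "vc"

Check, running the answer program on each example:
  "vikluptdrw" -> "uhjktoscqv" -> "uh" -> "h"
  "bnneqhbfn" -> "ammdpgaem" -> "am" -> "m"
  "twxcwfixx" -> "svwbvehww" -> "sv" -> "sv"
  probe: "wdq" -> "vcp" -> "vc" -> "vc"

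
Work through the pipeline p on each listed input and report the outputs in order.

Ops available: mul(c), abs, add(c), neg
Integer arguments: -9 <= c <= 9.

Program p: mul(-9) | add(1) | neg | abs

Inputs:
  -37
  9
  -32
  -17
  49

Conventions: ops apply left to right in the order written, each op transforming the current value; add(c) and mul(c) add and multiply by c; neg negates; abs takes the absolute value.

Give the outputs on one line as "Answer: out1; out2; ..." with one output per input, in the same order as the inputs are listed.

Execution, op by op:
  -37 -> 333 -> 334 -> -334 -> 334
  9 -> -81 -> -80 -> 80 -> 80
  -32 -> 288 -> 289 -> -289 -> 289
  -17 -> 153 -> 154 -> -154 -> 154
  49 -> -441 -> -440 -> 440 -> 440

334; 80; 289; 154; 440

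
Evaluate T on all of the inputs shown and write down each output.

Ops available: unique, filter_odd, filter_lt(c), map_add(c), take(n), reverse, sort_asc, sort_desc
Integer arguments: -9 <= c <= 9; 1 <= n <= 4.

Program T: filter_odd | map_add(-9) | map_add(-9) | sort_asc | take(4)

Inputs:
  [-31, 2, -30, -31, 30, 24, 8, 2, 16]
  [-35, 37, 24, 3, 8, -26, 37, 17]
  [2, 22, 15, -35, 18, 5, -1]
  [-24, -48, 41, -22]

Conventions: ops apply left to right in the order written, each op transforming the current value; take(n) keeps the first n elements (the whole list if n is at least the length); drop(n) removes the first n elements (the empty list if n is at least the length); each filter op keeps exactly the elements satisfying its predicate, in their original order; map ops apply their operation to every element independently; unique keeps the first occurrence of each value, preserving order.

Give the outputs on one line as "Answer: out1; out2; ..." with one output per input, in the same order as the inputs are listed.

Execution, op by op:
  [-31, 2, -30, -31, 30, 24, 8, 2, 16] -> [-31, -31] -> [-40, -40] -> [-49, -49] -> [-49, -49] -> [-49, -49]
  [-35, 37, 24, 3, 8, -26, 37, 17] -> [-35, 37, 3, 37, 17] -> [-44, 28, -6, 28, 8] -> [-53, 19, -15, 19, -1] -> [-53, -15, -1, 19, 19] -> [-53, -15, -1, 19]
  [2, 22, 15, -35, 18, 5, -1] -> [15, -35, 5, -1] -> [6, -44, -4, -10] -> [-3, -53, -13, -19] -> [-53, -19, -13, -3] -> [-53, -19, -13, -3]
  [-24, -48, 41, -22] -> [41] -> [32] -> [23] -> [23] -> [23]

[-49, -49]; [-53, -15, -1, 19]; [-53, -19, -13, -3]; [23]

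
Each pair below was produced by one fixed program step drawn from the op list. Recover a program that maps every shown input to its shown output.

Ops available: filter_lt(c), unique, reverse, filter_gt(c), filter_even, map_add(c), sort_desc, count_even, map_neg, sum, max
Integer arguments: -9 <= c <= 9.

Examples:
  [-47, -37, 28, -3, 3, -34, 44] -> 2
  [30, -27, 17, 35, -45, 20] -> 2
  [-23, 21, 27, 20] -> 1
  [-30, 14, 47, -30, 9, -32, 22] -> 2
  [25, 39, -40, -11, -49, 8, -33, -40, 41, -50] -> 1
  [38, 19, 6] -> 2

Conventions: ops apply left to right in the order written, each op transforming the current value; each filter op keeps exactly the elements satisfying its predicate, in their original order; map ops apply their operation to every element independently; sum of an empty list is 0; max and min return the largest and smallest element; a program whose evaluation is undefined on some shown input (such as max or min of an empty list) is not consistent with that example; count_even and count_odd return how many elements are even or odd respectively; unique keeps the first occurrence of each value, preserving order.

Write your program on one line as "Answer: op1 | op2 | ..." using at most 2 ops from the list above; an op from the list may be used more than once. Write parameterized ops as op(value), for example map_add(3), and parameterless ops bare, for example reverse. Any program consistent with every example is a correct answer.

filter_gt(-9) | count_even

Check, running the answer program on each example:
  [-47, -37, 28, -3, 3, -34, 44] -> [28, -3, 3, 44] -> 2
  [30, -27, 17, 35, -45, 20] -> [30, 17, 35, 20] -> 2
  [-23, 21, 27, 20] -> [21, 27, 20] -> 1
  [-30, 14, 47, -30, 9, -32, 22] -> [14, 47, 9, 22] -> 2
  [25, 39, -40, -11, -49, 8, -33, -40, 41, -50] -> [25, 39, 8, 41] -> 1
  [38, 19, 6] -> [38, 19, 6] -> 2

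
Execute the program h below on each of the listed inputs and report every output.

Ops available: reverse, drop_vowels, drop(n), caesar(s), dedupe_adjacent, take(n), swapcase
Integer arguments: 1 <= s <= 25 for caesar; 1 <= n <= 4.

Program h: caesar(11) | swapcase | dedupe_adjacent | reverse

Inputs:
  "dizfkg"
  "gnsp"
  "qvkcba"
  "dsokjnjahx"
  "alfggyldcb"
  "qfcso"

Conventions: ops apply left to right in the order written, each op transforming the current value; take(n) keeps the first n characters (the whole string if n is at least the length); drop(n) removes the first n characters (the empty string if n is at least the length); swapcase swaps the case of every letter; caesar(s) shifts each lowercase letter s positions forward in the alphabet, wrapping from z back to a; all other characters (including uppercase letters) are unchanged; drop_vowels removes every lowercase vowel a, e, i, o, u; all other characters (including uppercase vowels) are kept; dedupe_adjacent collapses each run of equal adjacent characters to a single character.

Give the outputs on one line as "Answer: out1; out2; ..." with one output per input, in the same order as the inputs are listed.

"RVQKTO"; "ADYR"; "LMNVGB"; "ISLUYUVZDO"; "MNOWJRQWL"; "ZDNQB"

Execution, op by op:
  "dizfkg" -> "otkqvr" -> "OTKQVR" -> "OTKQVR" -> "RVQKTO"
  "gnsp" -> "ryda" -> "RYDA" -> "RYDA" -> "ADYR"
  "qvkcba" -> "bgvnml" -> "BGVNML" -> "BGVNML" -> "LMNVGB"
  "dsokjnjahx" -> "odzvuyulsi" -> "ODZVUYULSI" -> "ODZVUYULSI" -> "ISLUYUVZDO"
  "alfggyldcb" -> "lwqrrjwonm" -> "LWQRRJWONM" -> "LWQRJWONM" -> "MNOWJRQWL"
  "qfcso" -> "bqndz" -> "BQNDZ" -> "BQNDZ" -> "ZDNQB"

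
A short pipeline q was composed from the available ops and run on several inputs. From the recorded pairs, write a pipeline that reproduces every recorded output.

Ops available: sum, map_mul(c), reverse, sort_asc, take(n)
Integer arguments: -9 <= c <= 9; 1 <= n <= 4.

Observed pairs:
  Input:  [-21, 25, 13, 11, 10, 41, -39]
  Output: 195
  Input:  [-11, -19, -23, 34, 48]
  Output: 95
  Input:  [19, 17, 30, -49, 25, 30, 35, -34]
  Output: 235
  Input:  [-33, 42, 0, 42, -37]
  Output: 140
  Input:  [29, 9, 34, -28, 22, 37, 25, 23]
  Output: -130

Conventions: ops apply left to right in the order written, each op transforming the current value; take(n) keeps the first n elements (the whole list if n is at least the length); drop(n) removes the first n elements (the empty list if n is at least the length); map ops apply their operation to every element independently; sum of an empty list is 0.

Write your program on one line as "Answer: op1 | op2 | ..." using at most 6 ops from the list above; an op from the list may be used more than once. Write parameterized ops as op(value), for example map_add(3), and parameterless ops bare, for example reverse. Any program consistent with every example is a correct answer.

reverse | sort_asc | map_mul(-5) | take(4) | sum

Check, running the answer program on each example:
  [-21, 25, 13, 11, 10, 41, -39] -> [-39, 41, 10, 11, 13, 25, -21] -> [-39, -21, 10, 11, 13, 25, 41] -> [195, 105, -50, -55, -65, -125, -205] -> [195, 105, -50, -55] -> 195
  [-11, -19, -23, 34, 48] -> [48, 34, -23, -19, -11] -> [-23, -19, -11, 34, 48] -> [115, 95, 55, -170, -240] -> [115, 95, 55, -170] -> 95
  [19, 17, 30, -49, 25, 30, 35, -34] -> [-34, 35, 30, 25, -49, 30, 17, 19] -> [-49, -34, 17, 19, 25, 30, 30, 35] -> [245, 170, -85, -95, -125, -150, -150, -175] -> [245, 170, -85, -95] -> 235
  [-33, 42, 0, 42, -37] -> [-37, 42, 0, 42, -33] -> [-37, -33, 0, 42, 42] -> [185, 165, 0, -210, -210] -> [185, 165, 0, -210] -> 140
  [29, 9, 34, -28, 22, 37, 25, 23] -> [23, 25, 37, 22, -28, 34, 9, 29] -> [-28, 9, 22, 23, 25, 29, 34, 37] -> [140, -45, -110, -115, -125, -145, -170, -185] -> [140, -45, -110, -115] -> -130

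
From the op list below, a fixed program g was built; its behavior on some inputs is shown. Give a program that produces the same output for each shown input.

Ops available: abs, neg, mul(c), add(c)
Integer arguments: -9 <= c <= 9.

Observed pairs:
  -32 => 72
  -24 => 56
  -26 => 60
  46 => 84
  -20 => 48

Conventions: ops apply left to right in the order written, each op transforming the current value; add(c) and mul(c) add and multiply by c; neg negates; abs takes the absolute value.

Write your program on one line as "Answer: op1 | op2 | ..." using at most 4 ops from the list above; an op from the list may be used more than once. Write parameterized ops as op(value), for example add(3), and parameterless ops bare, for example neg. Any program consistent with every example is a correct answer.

mul(2) | neg | add(8) | abs

Check, running the answer program on each example:
  -32 -> -64 -> 64 -> 72 -> 72
  -24 -> -48 -> 48 -> 56 -> 56
  -26 -> -52 -> 52 -> 60 -> 60
  46 -> 92 -> -92 -> -84 -> 84
  -20 -> -40 -> 40 -> 48 -> 48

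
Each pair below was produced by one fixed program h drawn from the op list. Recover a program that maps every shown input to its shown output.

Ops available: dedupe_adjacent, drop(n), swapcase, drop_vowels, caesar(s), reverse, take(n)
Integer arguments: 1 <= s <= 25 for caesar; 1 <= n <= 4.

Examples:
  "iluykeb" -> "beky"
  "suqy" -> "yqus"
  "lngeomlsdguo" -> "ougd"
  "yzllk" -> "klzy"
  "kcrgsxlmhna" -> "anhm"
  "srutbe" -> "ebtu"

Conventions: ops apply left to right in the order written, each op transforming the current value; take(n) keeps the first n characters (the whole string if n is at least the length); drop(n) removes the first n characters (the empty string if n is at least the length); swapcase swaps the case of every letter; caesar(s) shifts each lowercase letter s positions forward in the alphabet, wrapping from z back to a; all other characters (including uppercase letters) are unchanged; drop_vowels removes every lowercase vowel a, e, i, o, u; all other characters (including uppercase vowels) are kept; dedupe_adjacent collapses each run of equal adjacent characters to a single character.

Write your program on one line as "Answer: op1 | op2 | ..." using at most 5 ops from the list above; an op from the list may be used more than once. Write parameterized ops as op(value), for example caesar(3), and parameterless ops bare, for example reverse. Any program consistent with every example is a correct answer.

dedupe_adjacent | swapcase | reverse | take(4) | swapcase

Check, running the answer program on each example:
  "iluykeb" -> "iluykeb" -> "ILUYKEB" -> "BEKYULI" -> "BEKY" -> "beky"
  "suqy" -> "suqy" -> "SUQY" -> "YQUS" -> "YQUS" -> "yqus"
  "lngeomlsdguo" -> "lngeomlsdguo" -> "LNGEOMLSDGUO" -> "OUGDSLMOEGNL" -> "OUGD" -> "ougd"
  "yzllk" -> "yzlk" -> "YZLK" -> "KLZY" -> "KLZY" -> "klzy"
  "kcrgsxlmhna" -> "kcrgsxlmhna" -> "KCRGSXLMHNA" -> "ANHMLXSGRCK" -> "ANHM" -> "anhm"
  "srutbe" -> "srutbe" -> "SRUTBE" -> "EBTURS" -> "EBTU" -> "ebtu"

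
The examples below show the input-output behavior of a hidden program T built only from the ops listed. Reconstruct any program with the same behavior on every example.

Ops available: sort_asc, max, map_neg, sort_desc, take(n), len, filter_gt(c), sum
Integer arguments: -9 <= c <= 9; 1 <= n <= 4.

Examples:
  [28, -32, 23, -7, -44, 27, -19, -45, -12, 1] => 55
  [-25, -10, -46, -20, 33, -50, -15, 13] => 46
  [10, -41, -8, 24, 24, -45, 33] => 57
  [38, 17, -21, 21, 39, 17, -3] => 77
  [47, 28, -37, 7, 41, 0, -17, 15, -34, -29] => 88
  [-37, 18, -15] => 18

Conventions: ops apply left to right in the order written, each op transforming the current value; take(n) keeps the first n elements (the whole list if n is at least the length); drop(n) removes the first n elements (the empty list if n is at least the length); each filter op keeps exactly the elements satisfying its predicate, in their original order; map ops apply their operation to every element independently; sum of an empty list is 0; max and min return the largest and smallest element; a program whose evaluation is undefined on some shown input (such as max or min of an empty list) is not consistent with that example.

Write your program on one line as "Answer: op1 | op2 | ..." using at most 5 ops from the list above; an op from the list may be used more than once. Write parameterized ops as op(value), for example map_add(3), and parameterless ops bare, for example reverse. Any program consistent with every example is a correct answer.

filter_gt(9) | sort_desc | take(2) | sum

Check, running the answer program on each example:
  [28, -32, 23, -7, -44, 27, -19, -45, -12, 1] -> [28, 23, 27] -> [28, 27, 23] -> [28, 27] -> 55
  [-25, -10, -46, -20, 33, -50, -15, 13] -> [33, 13] -> [33, 13] -> [33, 13] -> 46
  [10, -41, -8, 24, 24, -45, 33] -> [10, 24, 24, 33] -> [33, 24, 24, 10] -> [33, 24] -> 57
  [38, 17, -21, 21, 39, 17, -3] -> [38, 17, 21, 39, 17] -> [39, 38, 21, 17, 17] -> [39, 38] -> 77
  [47, 28, -37, 7, 41, 0, -17, 15, -34, -29] -> [47, 28, 41, 15] -> [47, 41, 28, 15] -> [47, 41] -> 88
  [-37, 18, -15] -> [18] -> [18] -> [18] -> 18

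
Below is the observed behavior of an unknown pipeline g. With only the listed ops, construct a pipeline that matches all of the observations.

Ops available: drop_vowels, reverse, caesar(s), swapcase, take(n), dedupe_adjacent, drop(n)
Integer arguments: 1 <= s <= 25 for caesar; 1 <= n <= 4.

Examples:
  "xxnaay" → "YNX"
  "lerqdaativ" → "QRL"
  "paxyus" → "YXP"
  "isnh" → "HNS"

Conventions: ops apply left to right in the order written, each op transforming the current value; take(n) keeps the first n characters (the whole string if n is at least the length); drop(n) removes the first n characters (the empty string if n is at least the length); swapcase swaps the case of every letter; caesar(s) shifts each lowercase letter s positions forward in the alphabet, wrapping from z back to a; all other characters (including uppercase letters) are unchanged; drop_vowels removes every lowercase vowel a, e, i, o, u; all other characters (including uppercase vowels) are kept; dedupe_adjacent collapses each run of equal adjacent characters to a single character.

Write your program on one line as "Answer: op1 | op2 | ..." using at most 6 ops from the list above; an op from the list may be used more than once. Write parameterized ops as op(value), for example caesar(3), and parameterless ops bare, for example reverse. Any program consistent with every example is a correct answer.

dedupe_adjacent | take(4) | drop_vowels | reverse | swapcase

Check, running the answer program on each example:
  "xxnaay" -> "xnay" -> "xnay" -> "xny" -> "ynx" -> "YNX"
  "lerqdaativ" -> "lerqdativ" -> "lerq" -> "lrq" -> "qrl" -> "QRL"
  "paxyus" -> "paxyus" -> "paxy" -> "pxy" -> "yxp" -> "YXP"
  "isnh" -> "isnh" -> "isnh" -> "snh" -> "hns" -> "HNS"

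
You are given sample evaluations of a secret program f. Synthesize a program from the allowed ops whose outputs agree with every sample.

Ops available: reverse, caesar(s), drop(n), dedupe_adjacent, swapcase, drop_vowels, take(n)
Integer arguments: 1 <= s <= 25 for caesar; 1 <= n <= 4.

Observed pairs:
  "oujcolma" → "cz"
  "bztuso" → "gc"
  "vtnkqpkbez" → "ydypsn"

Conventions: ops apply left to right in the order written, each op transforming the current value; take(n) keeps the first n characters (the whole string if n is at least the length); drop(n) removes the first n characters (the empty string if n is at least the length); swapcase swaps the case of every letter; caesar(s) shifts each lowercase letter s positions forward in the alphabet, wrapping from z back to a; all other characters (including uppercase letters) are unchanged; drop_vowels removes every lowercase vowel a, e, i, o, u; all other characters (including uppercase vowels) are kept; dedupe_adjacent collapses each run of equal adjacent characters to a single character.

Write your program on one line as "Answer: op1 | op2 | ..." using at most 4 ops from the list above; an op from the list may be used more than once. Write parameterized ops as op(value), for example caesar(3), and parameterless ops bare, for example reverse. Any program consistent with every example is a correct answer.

caesar(14) | drop_vowels | drop(3)

Check, running the answer program on each example:
  "oujcolma" -> "cixqczao" -> "cxqcz" -> "cz"
  "bztuso" -> "pnhigc" -> "pnhgc" -> "gc"
  "vtnkqpkbez" -> "jhbyedypsn" -> "jhbydypsn" -> "ydypsn"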